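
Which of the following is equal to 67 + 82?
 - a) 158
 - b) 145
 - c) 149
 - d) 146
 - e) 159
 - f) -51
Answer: c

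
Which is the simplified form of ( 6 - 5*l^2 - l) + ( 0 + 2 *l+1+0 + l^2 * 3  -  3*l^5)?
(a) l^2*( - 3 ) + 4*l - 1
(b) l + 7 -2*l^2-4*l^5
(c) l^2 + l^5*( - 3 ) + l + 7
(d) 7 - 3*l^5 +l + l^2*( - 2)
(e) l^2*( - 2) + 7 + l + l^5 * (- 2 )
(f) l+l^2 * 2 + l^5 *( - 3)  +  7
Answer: d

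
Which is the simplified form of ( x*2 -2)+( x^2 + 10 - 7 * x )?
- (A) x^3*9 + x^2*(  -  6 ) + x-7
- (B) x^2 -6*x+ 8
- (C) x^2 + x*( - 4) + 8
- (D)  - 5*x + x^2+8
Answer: D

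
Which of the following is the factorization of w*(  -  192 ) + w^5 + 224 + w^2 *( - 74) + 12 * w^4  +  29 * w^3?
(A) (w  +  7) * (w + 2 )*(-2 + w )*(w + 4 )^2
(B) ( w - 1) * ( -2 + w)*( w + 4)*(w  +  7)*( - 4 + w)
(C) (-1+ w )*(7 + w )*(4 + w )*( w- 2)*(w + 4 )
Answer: C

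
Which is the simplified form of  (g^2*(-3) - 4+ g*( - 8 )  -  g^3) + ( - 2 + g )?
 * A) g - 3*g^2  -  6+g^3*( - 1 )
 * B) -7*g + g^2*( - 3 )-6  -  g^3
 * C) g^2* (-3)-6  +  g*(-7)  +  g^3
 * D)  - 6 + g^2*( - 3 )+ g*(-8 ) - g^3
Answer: B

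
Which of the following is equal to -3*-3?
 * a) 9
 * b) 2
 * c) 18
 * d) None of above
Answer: a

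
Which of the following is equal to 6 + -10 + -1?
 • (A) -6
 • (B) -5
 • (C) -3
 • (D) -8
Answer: B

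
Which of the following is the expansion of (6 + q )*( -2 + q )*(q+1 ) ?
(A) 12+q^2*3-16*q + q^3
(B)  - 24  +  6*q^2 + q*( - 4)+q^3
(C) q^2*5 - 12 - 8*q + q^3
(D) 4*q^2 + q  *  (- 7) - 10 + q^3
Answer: C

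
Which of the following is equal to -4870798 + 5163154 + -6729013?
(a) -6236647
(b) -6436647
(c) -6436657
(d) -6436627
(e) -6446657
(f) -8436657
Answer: c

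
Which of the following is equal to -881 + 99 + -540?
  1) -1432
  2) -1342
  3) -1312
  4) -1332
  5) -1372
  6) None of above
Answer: 6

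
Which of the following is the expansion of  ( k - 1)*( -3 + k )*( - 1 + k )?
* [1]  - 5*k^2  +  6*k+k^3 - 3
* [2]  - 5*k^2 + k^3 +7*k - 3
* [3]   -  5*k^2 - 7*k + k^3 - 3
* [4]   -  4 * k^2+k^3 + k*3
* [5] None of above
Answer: 2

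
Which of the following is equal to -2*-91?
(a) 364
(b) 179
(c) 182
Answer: c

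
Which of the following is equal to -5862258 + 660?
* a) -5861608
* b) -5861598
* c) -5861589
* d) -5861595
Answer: b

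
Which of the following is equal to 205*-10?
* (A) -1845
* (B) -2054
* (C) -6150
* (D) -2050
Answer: D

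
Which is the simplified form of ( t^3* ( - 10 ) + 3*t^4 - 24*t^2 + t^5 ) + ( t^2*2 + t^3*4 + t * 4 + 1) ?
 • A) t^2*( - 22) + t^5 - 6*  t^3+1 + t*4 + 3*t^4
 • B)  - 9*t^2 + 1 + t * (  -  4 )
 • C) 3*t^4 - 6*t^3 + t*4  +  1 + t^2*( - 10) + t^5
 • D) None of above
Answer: A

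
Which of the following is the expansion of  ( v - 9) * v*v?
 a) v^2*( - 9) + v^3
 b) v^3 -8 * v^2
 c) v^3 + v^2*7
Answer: a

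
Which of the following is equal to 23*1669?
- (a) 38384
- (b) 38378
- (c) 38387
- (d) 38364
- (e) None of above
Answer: c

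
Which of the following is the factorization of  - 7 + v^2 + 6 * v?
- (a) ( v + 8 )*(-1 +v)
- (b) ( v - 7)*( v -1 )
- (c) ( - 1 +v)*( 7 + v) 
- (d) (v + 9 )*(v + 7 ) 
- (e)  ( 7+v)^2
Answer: c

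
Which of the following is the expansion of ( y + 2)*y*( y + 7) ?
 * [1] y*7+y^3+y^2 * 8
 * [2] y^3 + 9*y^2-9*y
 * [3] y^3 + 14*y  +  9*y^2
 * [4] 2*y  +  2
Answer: 3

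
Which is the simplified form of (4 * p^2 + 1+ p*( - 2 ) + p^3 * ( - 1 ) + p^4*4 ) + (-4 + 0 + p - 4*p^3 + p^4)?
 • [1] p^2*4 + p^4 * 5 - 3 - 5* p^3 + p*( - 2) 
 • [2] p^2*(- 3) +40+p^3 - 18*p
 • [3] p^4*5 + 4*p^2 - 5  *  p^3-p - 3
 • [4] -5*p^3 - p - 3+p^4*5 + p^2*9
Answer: 3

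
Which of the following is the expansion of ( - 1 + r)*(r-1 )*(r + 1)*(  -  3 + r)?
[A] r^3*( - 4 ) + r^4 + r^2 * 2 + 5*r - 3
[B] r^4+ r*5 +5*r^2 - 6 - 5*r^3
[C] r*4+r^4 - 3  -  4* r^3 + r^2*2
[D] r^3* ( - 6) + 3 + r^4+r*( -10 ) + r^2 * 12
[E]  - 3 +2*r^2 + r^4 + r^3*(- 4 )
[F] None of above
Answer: C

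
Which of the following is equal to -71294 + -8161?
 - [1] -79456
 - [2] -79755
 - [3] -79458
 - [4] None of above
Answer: 4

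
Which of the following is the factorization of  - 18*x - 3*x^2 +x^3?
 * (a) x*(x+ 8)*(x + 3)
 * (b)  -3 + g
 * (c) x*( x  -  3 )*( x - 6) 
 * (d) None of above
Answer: d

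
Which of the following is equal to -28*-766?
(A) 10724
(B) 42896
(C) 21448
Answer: C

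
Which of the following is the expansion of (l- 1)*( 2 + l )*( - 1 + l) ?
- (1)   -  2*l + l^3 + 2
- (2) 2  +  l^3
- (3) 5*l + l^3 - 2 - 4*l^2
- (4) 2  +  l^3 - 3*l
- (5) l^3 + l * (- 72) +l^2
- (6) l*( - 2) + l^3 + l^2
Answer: 4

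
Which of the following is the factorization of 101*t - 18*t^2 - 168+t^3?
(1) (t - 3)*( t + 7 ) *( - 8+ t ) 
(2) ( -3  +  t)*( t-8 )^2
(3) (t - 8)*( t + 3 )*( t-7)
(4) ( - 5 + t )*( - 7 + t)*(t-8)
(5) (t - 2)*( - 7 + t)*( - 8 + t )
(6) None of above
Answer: 6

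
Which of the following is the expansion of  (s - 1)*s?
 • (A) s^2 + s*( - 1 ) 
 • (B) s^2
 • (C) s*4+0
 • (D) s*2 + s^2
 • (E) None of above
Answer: A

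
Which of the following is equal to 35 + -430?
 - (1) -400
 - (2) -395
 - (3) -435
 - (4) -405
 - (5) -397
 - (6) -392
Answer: 2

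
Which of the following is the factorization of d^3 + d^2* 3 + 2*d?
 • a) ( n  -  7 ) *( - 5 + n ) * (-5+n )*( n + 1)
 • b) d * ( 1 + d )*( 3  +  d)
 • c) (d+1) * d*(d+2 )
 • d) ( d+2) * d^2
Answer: c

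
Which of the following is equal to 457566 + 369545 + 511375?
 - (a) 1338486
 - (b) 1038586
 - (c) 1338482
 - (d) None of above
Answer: a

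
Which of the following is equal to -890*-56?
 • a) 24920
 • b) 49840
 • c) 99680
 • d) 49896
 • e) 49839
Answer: b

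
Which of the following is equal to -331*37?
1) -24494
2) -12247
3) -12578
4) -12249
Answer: 2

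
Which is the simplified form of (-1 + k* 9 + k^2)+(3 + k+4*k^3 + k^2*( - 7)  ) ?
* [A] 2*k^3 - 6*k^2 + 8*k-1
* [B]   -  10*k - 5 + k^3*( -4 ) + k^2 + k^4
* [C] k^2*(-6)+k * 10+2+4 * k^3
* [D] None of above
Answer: C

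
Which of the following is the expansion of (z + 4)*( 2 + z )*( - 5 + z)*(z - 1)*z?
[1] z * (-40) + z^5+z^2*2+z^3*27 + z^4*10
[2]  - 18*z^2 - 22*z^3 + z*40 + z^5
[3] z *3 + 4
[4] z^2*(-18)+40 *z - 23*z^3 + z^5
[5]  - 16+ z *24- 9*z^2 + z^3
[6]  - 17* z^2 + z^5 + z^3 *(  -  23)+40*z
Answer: 4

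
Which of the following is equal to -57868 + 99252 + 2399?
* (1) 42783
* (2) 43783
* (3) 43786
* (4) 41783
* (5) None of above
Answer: 2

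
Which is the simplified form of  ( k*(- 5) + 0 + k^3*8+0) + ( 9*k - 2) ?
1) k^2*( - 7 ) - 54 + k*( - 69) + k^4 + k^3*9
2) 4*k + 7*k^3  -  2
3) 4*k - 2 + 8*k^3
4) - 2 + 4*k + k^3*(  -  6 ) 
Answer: 3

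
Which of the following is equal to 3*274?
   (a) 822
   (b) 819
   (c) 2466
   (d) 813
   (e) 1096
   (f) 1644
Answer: a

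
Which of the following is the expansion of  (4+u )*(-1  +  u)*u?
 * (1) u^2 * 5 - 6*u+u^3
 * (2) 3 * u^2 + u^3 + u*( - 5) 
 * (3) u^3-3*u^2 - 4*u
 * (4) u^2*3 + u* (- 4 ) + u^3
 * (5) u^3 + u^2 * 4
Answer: 4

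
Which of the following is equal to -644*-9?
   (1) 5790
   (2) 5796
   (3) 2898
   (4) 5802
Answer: 2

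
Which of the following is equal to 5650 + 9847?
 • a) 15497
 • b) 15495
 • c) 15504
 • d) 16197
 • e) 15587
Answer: a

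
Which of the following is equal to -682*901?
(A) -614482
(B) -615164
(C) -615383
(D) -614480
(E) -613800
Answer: A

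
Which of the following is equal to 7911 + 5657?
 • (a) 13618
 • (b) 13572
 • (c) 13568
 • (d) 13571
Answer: c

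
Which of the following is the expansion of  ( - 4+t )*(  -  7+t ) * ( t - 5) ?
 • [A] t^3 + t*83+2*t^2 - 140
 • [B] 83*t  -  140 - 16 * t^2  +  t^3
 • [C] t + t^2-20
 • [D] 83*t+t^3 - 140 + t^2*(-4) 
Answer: B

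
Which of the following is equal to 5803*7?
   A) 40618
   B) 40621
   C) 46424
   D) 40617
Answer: B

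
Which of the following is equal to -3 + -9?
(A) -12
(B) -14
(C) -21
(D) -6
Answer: A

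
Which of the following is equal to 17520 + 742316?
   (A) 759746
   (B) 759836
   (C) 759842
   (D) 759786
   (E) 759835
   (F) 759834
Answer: B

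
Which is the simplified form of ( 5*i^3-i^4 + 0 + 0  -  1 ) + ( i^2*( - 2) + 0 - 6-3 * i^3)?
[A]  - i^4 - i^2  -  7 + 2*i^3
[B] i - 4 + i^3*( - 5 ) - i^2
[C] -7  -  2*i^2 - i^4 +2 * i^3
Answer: C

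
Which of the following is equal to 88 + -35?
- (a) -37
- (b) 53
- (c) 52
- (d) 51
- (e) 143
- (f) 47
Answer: b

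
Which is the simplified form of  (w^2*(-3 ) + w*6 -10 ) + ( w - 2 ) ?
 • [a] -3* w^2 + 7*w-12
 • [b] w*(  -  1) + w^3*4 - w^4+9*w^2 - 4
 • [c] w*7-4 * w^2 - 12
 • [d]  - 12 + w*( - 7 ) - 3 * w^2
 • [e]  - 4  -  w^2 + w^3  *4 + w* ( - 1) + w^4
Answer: a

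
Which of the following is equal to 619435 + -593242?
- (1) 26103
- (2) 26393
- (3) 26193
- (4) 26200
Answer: 3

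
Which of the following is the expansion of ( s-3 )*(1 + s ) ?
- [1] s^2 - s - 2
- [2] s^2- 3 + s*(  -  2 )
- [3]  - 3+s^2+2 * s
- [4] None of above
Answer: 2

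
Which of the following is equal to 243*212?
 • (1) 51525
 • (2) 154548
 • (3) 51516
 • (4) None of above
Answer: 3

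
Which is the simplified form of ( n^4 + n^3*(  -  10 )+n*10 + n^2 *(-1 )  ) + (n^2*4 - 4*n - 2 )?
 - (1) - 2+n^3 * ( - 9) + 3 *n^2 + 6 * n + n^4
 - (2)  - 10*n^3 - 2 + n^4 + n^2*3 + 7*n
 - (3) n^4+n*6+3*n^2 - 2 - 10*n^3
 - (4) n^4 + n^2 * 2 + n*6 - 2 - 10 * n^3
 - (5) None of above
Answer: 3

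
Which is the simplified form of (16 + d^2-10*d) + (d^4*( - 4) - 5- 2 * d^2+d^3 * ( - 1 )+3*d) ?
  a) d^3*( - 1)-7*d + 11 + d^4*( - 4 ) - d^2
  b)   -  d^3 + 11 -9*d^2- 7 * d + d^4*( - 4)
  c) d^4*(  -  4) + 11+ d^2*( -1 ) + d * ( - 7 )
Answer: a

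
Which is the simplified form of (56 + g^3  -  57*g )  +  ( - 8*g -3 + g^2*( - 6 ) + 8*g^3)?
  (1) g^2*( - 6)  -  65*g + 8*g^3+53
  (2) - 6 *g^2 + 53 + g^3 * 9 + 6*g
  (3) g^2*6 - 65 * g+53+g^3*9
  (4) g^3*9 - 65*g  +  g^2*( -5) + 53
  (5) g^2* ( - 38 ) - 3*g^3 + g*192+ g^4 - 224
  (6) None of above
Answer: 6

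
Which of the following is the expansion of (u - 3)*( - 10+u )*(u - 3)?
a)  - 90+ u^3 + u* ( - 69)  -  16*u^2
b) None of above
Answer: b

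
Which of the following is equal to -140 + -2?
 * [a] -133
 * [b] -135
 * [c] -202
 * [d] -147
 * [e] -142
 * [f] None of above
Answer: e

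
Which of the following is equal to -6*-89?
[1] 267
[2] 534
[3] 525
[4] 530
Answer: 2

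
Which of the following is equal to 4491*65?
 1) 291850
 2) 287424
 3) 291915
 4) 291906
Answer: 3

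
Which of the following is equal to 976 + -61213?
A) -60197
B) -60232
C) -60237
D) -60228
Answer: C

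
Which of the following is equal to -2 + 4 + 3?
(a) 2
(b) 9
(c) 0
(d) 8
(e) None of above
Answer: e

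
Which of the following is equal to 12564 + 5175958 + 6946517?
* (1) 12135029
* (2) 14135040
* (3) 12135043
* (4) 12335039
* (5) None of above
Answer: 5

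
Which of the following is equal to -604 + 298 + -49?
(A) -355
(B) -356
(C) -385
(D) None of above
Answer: A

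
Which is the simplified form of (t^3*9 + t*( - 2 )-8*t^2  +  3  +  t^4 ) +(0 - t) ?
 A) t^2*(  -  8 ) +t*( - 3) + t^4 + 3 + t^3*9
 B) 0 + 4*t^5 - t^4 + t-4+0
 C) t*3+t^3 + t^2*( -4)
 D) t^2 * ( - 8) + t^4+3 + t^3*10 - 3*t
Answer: A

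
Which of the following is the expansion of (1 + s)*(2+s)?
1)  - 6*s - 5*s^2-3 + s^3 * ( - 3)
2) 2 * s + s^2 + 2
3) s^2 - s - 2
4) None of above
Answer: 4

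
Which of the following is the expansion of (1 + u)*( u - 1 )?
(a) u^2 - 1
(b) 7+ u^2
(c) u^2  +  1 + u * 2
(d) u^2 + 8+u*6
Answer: a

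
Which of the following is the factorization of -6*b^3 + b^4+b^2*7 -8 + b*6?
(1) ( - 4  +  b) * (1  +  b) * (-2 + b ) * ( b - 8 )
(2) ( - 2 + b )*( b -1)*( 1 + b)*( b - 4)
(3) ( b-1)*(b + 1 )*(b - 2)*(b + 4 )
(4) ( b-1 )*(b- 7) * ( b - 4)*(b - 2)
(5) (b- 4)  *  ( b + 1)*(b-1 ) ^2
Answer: 2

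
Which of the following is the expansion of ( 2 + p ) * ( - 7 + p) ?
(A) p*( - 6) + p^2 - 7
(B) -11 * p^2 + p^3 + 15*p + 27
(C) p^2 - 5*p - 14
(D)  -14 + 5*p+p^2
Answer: C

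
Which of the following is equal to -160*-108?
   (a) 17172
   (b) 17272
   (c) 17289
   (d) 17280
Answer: d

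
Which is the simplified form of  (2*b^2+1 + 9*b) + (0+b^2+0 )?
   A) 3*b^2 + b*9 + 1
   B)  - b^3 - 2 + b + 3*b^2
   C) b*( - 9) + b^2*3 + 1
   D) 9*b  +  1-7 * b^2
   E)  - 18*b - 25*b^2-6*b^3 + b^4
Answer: A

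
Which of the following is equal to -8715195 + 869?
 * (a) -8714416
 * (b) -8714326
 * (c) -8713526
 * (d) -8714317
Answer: b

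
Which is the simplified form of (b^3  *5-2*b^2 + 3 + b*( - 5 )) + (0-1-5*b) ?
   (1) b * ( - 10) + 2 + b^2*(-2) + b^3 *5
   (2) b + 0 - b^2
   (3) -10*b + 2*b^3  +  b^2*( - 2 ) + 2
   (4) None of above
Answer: 1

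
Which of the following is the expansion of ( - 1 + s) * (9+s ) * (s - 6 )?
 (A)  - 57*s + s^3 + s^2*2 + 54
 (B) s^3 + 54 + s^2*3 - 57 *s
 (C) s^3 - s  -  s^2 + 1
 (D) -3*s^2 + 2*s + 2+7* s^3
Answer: A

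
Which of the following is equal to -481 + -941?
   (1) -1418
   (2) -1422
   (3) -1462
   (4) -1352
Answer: 2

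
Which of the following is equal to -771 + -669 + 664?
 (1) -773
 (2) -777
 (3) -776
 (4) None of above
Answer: 3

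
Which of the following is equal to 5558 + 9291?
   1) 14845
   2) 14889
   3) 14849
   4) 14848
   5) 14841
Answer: 3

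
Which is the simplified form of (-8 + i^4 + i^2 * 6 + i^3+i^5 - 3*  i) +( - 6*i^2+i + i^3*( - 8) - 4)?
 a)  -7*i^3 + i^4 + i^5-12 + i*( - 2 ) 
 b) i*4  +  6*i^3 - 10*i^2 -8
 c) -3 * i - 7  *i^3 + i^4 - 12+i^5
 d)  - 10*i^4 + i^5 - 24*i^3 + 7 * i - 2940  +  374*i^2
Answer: a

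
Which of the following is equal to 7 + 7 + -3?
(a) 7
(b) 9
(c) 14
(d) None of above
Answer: d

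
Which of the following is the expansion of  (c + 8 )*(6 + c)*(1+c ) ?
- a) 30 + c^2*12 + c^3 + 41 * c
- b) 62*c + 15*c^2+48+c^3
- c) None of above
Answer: b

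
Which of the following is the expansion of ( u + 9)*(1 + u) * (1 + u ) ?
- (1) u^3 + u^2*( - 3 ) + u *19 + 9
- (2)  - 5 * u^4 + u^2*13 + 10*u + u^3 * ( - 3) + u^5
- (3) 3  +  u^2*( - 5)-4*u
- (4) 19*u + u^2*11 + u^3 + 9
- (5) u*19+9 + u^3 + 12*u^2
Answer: 4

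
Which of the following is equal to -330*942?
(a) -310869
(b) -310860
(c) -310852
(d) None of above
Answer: b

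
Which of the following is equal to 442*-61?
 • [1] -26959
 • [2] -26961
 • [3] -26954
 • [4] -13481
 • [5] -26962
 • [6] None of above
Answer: 5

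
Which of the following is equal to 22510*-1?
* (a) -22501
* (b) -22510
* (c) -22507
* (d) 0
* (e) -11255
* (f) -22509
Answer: b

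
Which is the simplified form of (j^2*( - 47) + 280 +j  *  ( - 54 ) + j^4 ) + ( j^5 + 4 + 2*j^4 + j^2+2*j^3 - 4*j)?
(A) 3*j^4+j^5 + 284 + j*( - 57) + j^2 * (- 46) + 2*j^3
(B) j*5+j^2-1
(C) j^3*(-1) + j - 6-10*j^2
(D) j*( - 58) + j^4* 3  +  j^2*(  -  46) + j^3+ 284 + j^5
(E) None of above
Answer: E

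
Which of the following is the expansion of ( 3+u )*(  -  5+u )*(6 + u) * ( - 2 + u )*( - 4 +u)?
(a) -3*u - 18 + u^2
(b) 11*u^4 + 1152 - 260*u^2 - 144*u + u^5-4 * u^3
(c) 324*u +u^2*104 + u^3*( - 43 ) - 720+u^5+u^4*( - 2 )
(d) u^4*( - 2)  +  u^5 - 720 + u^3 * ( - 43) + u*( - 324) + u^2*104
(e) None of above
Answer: c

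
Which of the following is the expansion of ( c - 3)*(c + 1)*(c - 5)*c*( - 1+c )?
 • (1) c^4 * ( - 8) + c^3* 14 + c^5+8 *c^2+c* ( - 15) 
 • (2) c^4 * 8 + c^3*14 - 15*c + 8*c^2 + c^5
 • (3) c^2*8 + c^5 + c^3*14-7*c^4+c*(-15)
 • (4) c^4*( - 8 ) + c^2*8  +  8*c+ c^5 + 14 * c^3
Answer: 1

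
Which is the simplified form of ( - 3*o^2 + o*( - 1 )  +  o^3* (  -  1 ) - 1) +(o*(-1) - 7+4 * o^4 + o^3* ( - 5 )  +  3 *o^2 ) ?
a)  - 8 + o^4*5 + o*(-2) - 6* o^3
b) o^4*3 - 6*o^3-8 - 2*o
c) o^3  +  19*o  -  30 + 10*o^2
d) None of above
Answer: d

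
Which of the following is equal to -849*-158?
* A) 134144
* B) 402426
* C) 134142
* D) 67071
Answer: C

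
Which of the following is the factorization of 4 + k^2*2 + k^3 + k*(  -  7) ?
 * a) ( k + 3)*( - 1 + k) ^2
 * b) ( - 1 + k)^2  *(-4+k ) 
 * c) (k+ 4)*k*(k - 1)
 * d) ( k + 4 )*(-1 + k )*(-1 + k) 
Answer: d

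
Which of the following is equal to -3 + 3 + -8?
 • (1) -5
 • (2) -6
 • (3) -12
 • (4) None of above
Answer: 4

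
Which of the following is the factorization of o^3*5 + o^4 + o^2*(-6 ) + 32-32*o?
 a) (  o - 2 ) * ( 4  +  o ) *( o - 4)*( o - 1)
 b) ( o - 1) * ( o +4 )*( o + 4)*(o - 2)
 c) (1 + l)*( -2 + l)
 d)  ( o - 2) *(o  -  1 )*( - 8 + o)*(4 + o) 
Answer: b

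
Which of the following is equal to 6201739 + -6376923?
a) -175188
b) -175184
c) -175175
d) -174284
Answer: b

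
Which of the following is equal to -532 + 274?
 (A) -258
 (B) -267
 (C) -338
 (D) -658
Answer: A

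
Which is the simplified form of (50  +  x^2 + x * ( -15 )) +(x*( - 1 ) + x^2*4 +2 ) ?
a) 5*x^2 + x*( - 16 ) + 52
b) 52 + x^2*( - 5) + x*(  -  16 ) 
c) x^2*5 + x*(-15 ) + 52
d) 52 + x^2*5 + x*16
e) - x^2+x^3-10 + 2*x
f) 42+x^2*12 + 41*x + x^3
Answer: a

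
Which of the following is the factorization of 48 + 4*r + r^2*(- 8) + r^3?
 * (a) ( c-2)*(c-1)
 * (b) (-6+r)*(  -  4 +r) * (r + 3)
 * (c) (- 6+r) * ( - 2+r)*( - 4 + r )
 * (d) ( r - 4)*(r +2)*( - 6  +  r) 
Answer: d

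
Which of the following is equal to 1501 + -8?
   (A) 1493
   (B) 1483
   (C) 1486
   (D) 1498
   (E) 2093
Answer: A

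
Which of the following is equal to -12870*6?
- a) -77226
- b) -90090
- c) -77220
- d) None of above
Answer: c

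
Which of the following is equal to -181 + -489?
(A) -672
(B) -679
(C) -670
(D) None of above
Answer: C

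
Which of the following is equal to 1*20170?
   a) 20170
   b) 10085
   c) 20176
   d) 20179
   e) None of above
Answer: a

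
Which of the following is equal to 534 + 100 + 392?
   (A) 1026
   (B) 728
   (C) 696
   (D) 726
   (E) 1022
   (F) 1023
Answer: A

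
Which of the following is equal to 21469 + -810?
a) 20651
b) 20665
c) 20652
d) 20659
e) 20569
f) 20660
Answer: d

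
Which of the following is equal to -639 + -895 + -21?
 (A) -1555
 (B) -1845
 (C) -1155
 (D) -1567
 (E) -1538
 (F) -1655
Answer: A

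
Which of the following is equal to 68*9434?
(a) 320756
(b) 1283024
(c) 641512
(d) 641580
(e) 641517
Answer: c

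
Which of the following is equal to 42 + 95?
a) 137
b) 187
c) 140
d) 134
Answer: a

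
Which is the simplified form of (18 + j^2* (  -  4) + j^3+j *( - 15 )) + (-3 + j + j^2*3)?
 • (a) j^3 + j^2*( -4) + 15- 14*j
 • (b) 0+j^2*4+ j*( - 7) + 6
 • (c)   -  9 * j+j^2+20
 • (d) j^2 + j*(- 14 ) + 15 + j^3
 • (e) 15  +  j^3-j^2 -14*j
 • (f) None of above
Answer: e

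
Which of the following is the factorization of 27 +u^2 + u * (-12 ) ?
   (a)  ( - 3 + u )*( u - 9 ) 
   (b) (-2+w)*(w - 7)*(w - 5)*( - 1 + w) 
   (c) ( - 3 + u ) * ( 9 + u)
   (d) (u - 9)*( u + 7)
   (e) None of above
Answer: a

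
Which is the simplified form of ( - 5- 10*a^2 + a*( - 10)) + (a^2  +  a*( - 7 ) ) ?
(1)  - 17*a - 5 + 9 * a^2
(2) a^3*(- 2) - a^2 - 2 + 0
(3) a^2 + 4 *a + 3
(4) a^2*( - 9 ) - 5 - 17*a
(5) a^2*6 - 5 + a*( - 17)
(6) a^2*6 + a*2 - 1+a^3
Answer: 4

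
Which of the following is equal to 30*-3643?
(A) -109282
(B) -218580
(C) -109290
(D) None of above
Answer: C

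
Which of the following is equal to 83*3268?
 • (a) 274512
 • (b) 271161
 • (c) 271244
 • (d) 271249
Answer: c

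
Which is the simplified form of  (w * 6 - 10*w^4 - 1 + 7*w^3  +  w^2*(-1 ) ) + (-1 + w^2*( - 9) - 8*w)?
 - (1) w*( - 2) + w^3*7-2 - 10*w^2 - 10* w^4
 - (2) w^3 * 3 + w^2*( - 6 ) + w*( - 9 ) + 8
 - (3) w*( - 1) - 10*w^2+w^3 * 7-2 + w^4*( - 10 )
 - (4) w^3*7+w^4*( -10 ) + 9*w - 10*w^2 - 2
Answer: 1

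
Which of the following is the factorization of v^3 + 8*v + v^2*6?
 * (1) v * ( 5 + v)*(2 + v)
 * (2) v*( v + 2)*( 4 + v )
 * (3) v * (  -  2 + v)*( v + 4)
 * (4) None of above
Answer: 2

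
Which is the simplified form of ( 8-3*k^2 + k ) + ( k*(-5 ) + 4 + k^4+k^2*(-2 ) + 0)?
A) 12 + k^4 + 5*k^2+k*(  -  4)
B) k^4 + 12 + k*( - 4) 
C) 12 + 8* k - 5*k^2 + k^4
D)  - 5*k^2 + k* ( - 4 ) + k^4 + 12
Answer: D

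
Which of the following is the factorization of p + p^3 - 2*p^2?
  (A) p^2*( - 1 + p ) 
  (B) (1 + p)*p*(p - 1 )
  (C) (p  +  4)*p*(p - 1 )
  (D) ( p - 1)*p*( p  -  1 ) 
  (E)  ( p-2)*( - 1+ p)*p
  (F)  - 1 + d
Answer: D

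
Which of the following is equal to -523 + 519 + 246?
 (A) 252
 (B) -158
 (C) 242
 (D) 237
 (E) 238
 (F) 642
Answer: C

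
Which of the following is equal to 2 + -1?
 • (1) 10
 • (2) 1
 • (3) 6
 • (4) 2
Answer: 2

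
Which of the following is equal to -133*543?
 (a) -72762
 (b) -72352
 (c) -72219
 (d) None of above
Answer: c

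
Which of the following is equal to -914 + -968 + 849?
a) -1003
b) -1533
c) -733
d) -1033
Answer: d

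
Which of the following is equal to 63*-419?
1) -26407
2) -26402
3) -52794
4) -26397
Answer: 4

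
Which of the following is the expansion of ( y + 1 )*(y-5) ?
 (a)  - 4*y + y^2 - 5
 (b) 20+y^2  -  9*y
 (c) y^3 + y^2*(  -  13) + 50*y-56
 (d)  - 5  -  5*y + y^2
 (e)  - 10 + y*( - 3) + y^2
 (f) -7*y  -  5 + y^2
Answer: a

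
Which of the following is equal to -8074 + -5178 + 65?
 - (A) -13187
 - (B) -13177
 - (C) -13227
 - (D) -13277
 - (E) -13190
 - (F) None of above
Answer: A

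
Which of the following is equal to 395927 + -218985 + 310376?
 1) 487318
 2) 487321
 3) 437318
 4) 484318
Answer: 1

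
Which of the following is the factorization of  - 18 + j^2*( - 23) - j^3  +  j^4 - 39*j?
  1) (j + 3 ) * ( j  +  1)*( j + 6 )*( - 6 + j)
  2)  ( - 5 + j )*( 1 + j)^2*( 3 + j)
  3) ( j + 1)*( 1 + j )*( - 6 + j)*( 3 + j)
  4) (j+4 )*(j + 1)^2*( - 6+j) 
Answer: 3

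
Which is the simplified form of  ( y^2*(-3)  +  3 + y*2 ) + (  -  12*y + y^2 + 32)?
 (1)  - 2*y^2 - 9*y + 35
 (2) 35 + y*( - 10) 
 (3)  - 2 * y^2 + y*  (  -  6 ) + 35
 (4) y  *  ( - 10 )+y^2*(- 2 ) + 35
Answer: 4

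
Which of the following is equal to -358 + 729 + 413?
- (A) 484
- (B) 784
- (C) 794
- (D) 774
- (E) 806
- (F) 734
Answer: B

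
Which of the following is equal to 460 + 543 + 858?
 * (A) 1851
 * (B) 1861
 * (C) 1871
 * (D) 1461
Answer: B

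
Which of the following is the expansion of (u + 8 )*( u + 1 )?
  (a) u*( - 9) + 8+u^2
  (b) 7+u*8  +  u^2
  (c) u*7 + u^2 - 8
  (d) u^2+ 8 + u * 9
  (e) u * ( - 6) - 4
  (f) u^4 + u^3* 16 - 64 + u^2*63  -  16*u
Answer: d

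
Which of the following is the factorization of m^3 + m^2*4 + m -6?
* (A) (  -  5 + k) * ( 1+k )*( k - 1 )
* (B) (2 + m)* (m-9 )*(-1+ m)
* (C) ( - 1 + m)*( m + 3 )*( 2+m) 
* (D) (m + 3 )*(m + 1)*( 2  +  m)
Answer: C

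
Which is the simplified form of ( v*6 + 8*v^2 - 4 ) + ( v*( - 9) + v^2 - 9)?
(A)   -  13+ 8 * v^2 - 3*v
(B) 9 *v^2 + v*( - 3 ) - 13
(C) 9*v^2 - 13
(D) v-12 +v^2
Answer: B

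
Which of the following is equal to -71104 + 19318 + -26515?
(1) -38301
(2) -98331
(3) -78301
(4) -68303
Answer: 3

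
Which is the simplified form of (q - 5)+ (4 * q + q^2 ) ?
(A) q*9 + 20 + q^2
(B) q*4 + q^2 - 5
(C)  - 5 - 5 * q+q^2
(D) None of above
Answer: D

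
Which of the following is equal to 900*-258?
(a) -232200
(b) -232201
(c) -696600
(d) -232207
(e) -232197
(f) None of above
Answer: a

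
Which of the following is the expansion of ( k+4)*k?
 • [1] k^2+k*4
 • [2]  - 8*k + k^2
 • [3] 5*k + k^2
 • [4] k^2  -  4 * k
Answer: 1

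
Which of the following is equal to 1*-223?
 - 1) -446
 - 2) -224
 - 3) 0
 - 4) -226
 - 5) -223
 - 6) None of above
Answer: 5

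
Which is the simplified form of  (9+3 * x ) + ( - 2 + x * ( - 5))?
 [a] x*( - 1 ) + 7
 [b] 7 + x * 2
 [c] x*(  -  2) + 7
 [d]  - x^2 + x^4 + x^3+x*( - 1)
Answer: c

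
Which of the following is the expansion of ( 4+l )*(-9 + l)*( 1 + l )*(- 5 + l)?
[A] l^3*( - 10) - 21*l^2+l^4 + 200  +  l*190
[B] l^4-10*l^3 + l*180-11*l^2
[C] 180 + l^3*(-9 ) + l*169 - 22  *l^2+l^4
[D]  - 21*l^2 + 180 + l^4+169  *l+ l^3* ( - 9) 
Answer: D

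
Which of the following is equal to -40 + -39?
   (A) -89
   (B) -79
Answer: B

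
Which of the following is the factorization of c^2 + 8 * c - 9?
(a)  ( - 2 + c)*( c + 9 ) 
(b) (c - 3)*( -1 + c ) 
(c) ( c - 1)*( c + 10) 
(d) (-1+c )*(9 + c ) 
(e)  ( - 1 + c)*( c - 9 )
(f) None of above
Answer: d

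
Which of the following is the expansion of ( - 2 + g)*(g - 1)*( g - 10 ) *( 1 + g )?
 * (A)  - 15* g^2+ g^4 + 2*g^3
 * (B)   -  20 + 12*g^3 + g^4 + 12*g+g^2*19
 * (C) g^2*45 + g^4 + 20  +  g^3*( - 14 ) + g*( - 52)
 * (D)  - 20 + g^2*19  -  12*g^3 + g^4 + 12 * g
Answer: D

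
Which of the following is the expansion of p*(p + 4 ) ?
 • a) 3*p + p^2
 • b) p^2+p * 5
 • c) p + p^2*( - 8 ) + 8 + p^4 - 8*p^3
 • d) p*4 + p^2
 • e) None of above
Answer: d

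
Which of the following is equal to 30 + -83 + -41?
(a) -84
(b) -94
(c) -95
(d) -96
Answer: b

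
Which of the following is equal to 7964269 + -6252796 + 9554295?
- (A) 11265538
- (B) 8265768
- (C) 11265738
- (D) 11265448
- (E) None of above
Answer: E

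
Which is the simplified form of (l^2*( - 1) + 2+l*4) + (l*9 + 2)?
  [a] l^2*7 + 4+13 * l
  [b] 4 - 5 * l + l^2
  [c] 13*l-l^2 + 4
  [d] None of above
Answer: c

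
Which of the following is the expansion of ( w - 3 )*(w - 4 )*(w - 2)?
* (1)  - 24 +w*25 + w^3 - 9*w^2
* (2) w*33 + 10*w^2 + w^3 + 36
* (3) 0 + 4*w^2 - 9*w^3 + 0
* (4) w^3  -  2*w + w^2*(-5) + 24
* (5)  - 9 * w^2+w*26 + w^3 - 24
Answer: 5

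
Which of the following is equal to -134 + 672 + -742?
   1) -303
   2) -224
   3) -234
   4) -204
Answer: 4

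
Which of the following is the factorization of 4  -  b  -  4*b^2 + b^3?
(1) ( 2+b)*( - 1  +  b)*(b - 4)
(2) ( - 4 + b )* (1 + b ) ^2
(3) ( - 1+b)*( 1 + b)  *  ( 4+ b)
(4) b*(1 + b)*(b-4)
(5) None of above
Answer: 5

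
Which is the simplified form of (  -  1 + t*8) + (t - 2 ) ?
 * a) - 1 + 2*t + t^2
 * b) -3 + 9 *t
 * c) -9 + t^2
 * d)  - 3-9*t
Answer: b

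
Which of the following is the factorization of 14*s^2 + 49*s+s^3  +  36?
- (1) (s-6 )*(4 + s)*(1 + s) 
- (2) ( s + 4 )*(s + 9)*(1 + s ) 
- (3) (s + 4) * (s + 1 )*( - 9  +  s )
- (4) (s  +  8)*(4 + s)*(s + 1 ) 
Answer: 2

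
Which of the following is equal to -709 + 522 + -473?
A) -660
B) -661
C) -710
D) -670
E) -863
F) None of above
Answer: A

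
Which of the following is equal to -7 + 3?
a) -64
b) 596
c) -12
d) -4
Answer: d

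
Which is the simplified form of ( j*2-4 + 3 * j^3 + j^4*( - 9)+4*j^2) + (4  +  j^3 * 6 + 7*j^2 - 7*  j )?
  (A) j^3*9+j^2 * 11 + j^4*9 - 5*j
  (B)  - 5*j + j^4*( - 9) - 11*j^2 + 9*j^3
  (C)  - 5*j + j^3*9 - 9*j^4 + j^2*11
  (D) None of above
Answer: C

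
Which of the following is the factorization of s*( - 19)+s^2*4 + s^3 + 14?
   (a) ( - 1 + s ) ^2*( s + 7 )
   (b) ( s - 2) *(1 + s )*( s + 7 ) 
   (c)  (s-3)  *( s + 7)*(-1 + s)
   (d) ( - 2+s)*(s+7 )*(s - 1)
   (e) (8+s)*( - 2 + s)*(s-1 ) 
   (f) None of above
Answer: d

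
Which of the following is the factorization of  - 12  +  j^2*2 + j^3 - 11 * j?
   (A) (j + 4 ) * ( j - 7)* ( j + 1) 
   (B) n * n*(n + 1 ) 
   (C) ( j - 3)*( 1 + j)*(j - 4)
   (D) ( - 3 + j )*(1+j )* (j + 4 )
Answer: D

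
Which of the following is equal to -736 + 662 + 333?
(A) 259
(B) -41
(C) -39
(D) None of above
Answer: A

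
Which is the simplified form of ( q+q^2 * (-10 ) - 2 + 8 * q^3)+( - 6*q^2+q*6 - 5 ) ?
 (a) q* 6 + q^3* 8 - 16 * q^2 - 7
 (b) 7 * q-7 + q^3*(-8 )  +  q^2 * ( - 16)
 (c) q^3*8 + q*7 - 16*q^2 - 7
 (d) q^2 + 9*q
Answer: c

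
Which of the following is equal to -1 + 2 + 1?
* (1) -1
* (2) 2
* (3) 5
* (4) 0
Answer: 2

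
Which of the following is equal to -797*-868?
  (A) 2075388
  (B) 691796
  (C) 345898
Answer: B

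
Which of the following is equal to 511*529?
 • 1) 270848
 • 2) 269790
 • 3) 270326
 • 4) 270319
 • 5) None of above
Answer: 4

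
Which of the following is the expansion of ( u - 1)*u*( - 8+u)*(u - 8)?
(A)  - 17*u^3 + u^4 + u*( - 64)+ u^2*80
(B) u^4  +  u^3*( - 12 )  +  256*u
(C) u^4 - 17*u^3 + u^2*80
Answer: A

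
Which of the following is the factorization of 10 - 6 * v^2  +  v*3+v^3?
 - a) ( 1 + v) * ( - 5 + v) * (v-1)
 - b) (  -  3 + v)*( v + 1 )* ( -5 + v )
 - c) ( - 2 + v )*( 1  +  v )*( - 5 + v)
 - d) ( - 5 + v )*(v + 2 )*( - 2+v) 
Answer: c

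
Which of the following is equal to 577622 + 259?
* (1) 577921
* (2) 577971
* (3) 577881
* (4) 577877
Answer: 3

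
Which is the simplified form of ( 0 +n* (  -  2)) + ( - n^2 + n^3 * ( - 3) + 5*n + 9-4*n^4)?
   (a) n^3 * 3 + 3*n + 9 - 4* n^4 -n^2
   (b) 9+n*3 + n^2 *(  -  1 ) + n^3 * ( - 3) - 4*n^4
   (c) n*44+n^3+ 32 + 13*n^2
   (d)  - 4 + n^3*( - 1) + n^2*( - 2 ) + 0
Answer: b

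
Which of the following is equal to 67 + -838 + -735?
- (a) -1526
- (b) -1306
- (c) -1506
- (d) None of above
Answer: c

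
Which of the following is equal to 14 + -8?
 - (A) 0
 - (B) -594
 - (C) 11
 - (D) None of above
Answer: D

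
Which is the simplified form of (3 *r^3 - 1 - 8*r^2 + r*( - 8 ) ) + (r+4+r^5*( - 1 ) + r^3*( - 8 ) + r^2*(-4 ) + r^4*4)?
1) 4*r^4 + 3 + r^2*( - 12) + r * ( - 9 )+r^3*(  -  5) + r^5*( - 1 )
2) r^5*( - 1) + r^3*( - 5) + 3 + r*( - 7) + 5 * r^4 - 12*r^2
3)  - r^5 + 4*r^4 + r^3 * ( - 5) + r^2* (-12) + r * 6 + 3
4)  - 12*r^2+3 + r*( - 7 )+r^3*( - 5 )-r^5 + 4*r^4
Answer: 4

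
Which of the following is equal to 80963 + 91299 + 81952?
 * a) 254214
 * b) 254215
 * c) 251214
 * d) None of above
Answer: a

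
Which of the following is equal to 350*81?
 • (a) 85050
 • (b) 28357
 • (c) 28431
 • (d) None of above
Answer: d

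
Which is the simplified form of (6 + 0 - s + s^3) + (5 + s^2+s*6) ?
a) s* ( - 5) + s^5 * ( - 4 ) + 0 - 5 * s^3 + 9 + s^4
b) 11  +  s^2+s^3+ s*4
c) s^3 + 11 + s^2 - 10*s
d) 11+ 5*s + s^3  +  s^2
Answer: d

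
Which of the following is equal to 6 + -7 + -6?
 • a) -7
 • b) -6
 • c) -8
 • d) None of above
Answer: a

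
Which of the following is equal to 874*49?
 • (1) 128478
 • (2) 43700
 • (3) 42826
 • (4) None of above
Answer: 3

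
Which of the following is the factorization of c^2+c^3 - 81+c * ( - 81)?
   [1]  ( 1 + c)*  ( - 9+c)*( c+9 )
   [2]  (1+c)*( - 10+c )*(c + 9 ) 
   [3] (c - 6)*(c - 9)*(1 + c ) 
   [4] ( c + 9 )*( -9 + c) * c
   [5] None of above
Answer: 1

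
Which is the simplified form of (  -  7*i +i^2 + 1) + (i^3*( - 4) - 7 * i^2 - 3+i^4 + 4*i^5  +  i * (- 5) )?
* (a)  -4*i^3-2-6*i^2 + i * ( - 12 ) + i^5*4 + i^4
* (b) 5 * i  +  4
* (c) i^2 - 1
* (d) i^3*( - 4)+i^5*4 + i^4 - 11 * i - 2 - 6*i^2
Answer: a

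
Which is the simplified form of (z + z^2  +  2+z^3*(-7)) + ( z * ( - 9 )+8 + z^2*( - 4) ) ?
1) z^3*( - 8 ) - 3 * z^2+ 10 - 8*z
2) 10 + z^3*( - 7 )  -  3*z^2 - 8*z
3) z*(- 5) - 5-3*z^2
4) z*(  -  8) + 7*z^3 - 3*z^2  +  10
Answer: 2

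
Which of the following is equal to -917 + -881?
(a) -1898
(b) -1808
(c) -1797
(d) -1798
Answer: d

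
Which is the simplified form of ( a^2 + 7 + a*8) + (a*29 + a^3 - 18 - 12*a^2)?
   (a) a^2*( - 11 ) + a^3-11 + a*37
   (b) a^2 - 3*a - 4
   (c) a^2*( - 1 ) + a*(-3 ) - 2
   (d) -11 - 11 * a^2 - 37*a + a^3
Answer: a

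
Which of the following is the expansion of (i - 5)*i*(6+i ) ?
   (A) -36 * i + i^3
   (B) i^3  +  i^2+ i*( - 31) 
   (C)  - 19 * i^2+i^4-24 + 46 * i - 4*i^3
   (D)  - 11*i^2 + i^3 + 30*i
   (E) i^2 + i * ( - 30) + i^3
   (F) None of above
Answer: E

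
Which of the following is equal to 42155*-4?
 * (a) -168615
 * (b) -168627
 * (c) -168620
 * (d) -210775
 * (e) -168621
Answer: c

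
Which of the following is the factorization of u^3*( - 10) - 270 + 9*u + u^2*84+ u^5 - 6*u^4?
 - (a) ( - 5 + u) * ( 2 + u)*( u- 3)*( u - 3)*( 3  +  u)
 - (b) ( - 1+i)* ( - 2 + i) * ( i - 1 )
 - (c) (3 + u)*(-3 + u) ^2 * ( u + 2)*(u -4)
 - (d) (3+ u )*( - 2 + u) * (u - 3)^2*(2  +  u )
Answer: a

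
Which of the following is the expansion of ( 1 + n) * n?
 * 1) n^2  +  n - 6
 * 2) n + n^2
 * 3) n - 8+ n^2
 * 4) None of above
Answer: 2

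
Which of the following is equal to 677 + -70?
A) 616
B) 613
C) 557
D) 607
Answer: D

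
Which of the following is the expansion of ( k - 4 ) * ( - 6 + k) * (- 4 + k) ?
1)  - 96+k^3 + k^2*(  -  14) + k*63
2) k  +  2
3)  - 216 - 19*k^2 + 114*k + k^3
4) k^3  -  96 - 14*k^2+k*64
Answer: 4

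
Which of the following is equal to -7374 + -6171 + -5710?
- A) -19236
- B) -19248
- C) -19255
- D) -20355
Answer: C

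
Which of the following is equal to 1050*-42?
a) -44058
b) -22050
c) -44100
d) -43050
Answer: c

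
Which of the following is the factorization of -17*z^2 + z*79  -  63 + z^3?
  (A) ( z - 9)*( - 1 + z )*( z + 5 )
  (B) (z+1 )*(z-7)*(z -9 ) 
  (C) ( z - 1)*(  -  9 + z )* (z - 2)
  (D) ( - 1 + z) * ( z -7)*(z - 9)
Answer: D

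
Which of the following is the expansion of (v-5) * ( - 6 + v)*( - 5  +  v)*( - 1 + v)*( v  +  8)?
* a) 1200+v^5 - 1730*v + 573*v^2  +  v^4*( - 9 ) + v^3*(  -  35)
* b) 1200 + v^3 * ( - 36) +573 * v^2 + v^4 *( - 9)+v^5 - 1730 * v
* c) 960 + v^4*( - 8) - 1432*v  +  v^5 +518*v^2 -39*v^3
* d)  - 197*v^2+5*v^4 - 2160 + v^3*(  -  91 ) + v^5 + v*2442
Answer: a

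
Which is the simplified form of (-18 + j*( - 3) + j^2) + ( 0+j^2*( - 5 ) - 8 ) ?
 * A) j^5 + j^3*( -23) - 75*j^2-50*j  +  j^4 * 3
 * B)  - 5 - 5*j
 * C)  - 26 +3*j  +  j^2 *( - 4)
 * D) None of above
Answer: D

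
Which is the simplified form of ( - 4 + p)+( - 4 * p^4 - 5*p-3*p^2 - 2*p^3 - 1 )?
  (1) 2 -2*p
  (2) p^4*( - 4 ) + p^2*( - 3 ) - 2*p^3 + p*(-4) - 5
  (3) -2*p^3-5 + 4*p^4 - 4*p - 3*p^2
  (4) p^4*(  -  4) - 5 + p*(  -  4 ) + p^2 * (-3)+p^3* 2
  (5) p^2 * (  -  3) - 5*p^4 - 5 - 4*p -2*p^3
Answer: 2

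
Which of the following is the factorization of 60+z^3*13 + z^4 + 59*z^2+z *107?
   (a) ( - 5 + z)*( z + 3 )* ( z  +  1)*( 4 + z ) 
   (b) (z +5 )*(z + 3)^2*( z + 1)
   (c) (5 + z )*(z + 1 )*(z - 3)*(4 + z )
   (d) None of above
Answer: d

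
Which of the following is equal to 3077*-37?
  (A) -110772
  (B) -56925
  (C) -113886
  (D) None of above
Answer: D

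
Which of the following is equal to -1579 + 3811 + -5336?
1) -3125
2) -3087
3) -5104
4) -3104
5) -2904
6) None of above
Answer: 4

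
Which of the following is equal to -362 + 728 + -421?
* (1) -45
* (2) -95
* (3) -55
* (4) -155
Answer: 3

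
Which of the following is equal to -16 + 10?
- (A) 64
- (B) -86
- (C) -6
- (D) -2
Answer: C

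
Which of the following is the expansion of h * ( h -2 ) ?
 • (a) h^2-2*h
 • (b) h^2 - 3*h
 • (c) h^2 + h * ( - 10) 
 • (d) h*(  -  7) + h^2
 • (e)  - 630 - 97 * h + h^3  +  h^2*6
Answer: a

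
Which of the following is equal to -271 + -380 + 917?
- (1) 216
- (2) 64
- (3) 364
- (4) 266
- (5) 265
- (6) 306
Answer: 4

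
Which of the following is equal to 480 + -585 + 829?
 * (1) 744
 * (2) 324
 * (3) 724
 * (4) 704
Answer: 3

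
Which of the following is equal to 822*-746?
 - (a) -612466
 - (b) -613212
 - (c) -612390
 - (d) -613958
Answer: b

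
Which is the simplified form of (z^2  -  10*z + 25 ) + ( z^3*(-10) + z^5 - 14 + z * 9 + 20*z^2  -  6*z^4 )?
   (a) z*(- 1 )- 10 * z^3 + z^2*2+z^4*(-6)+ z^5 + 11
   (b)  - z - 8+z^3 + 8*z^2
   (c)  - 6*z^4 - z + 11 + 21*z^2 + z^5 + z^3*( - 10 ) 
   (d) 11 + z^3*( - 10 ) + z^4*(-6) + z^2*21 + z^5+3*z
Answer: c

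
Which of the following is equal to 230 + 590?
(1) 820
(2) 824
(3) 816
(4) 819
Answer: 1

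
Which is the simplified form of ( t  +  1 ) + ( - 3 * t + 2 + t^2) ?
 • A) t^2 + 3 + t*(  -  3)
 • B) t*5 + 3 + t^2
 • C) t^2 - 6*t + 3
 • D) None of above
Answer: D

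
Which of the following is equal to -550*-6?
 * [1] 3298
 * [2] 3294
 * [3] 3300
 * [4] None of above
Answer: 3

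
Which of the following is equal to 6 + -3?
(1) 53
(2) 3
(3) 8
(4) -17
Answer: 2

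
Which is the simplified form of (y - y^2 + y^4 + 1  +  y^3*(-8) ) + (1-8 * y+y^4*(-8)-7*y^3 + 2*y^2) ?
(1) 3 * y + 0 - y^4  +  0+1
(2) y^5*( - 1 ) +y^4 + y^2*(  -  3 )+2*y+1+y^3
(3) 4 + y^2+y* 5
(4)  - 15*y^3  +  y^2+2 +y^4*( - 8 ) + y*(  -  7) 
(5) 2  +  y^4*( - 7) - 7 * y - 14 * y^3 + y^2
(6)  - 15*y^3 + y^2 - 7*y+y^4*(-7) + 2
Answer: 6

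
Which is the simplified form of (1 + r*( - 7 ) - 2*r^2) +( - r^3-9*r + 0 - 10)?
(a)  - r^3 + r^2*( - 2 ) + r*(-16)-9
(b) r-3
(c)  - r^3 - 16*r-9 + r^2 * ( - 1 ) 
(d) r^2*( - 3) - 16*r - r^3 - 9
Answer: a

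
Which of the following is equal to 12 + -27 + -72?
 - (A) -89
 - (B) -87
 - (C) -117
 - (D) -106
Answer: B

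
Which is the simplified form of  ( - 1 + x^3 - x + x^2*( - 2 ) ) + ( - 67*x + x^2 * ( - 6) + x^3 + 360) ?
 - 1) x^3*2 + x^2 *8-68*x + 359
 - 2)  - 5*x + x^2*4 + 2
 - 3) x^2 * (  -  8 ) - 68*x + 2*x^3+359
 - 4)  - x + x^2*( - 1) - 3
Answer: 3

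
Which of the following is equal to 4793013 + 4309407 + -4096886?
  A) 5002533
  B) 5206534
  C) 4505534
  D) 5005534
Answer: D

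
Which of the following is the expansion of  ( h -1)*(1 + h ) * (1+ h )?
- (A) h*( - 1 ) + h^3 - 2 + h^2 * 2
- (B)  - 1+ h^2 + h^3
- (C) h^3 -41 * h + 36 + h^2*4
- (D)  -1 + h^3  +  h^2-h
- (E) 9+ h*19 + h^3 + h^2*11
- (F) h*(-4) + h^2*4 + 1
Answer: D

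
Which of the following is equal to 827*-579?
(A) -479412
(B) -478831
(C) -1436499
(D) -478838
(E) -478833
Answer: E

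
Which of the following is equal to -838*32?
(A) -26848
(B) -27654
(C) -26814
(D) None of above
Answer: D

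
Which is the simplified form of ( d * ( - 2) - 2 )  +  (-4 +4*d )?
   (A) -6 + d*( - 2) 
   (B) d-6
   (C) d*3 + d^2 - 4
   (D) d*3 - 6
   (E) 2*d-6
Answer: E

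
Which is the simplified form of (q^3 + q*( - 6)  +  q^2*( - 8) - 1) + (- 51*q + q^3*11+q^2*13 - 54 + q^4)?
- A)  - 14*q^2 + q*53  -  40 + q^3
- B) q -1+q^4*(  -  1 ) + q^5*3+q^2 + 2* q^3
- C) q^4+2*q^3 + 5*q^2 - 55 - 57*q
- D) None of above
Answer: D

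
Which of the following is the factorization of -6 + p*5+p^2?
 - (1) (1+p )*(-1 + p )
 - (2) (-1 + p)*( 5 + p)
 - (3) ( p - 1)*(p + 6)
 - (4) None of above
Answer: 3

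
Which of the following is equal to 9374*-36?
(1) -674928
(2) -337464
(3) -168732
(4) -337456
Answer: 2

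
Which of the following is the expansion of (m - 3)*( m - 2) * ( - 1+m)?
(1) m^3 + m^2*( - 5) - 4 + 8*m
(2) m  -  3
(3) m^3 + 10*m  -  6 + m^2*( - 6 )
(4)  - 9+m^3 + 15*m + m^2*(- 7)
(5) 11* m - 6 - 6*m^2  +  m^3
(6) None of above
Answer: 5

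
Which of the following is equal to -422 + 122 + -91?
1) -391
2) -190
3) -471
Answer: 1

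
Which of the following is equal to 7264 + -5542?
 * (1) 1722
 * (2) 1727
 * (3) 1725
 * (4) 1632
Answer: 1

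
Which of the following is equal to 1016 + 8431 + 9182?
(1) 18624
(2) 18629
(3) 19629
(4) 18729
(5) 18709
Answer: 2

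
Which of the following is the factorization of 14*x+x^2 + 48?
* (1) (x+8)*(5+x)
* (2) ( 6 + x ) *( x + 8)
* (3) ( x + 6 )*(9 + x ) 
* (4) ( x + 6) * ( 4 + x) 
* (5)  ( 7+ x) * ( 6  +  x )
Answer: 2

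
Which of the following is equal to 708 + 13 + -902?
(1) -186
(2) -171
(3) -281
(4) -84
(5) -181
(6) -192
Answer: 5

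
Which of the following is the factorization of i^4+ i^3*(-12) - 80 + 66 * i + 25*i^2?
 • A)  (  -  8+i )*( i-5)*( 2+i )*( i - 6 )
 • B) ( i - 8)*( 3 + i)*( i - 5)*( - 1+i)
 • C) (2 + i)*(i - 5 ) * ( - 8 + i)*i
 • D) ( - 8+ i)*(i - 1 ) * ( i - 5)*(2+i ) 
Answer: D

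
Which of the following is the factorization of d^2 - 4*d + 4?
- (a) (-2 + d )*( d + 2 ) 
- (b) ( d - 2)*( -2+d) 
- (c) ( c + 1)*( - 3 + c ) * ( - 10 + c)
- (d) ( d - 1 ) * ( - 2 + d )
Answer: b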